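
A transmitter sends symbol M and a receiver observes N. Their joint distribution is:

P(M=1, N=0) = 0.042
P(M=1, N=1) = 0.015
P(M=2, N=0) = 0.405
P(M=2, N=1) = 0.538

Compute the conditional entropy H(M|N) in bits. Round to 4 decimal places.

Marginals: p(M) = (0.0570, 0.9430), p(N) = (0.4470, 0.5530).
H(M|N) = Σ p(N) · H(M|N=·).
  N=0: p=0.4470, H(M|N=0) = 0.4496
  N=1: p=0.5530, H(M|N=1) = 0.1798
Weighted sum = 0.3004 bits.

0.3004 bits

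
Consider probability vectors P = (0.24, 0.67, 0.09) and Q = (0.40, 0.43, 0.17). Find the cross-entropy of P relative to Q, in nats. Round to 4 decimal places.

0.9448 nats

H(P,Q) = −Σ p·ln q.
  −0.24·ln(0.40) = 0.21991
  −0.67·ln(0.43) = 0.56546
  −0.09·ln(0.17) = 0.15948
H(P,Q) = 0.9448 nats.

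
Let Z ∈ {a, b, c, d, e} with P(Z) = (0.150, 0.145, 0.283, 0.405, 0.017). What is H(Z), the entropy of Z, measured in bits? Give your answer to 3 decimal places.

H(Z) = −Σ p·log₂ p.
  −(0.150)·log₂(0.150) = 0.4105
  −(0.145)·log₂(0.145) = 0.4040
  −(0.283)·log₂(0.283) = 0.5154
  −(0.405)·log₂(0.405) = 0.5281
  −(0.017)·log₂(0.017) = 0.0999
Sum: 0.4105 + 0.4040 + 0.5154 + 0.5281 + 0.0999 = 1.958 bits.

1.958 bits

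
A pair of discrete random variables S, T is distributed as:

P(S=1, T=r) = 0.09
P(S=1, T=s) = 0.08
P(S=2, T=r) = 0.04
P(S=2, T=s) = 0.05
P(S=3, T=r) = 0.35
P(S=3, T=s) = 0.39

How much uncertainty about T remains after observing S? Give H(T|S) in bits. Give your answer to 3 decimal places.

0.997 bits

Chain rule: H(T|S) = H(S,T) − H(S).
Marginals: p(S) = (0.1700, 0.0900, 0.7400), p(T) = (0.4800, 0.5200).
H(S,T) = 2.0659 bits; H(S) = 1.0687 bits.
H(T|S) = 2.0659 − 1.0687 = 0.997 bits.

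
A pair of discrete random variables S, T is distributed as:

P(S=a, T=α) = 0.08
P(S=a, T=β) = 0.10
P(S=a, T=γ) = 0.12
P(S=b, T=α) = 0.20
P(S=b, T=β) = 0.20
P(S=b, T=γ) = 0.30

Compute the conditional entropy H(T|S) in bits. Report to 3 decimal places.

Marginals: p(S) = (0.3000, 0.7000), p(T) = (0.2800, 0.3000, 0.4200).
H(T|S) = Σ p(S) · H(T|S=·).
  S=a: p=0.3000, H(T|S=a) = 1.5656
  S=b: p=0.7000, H(T|S=b) = 1.5567
Weighted sum = 1.559 bits.

1.559 bits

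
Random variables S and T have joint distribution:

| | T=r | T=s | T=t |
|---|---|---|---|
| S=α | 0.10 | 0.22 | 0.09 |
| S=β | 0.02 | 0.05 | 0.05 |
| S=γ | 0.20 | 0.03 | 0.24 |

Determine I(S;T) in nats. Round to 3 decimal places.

0.141 nats

Marginals: p(S) = (0.4100, 0.1200, 0.4700), p(T) = (0.3200, 0.3000, 0.3800).
I(S;T) = H(S) + H(T) − H(S,T).
H(S) = 0.9748, H(T) = 1.0935, H(S,T) = 1.9275.
I(S;T) = 0.9748 + 1.0935 − 1.9275 = 0.141 nats.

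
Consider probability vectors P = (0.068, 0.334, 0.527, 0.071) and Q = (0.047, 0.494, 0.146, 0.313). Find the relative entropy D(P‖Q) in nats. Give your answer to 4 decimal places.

0.4655 nats

D(P‖Q) = Σ p·ln(p/q).
  0.068·ln(0.068/0.047) = 0.02512
  0.334·ln(0.334/0.494) = -0.13073
  0.527·ln(0.527/0.146) = 0.67645
  0.071·ln(0.071/0.313) = -0.10533
D(P‖Q) = 0.4655 nats.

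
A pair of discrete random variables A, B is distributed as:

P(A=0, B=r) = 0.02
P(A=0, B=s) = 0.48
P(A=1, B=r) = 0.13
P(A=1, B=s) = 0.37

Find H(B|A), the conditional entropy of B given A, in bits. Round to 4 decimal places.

Marginals: p(A) = (0.5000, 0.5000), p(B) = (0.1500, 0.8500).
H(B|A) = Σ p(A) · H(B|A=·).
  A=0: p=0.5000, H(B|A=0) = 0.2423
  A=1: p=0.5000, H(B|A=1) = 0.8267
Weighted sum = 0.5345 bits.

0.5345 bits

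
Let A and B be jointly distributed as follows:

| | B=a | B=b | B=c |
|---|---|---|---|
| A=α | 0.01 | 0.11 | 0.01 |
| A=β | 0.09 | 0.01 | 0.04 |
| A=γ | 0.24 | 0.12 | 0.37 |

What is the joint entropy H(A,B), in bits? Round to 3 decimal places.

H(A,B) = −Σ p(x,y)·log₂ p(x,y) over all 9 cells.
  cell (α,a): −0.01·log₂0.01 = 0.0664
  cell (α,b): −0.11·log₂0.11 = 0.3503
  cell (α,c): −0.01·log₂0.01 = 0.0664
  cell (β,a): −0.09·log₂0.09 = 0.3127
  cell (β,b): −0.01·log₂0.01 = 0.0664
  cell (β,c): −0.04·log₂0.04 = 0.1858
  cell (γ,a): −0.24·log₂0.24 = 0.4941
  cell (γ,b): −0.12·log₂0.12 = 0.3671
  cell (γ,c): −0.37·log₂0.37 = 0.5307
Sum = 2.440 bits.

2.440 bits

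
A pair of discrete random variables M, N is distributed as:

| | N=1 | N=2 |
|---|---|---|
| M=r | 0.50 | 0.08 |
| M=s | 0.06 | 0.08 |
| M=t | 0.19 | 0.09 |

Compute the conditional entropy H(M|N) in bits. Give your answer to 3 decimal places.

Chain rule: H(M|N) = H(M,N) − H(N).
Marginals: p(M) = (0.5800, 0.1400, 0.2800), p(N) = (0.7500, 0.2500).
H(M,N) = 2.0944 bits; H(N) = 0.8113 bits.
H(M|N) = 2.0944 − 0.8113 = 1.283 bits.

1.283 bits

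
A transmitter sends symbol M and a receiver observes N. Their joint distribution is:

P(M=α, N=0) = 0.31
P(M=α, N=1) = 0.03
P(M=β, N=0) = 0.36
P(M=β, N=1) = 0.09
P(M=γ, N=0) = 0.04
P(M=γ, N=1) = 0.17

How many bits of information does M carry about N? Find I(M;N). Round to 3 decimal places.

Marginals: p(M) = (0.3400, 0.4500, 0.2100), p(N) = (0.7100, 0.2900).
I(M;N) = Σ p(x,y)·log₂[p(x,y)/(p(x)p(y))].
  (α,0): 0.31·log₂(1.2842) = 0.1119
  (α,1): 0.03·log₂(0.3043) = -0.0515
  (β,0): 0.36·log₂(1.1268) = 0.0620
  (β,1): 0.09·log₂(0.6897) = -0.0482
  (γ,0): 0.04·log₂(0.2683) = -0.0759
  (γ,1): 0.17·log₂(2.7915) = 0.2518
Sum = 0.250 bits.

0.250 bits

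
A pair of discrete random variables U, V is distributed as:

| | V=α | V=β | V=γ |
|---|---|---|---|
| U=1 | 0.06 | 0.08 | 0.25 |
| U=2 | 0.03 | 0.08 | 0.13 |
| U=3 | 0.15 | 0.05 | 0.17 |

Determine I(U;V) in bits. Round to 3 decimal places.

0.074 bits

Marginals: p(U) = (0.3900, 0.2400, 0.3700), p(V) = (0.2400, 0.2100, 0.5500).
I(U;V) = Σ p(x,y)·log₂[p(x,y)/(p(x)p(y))].
  (1,α): 0.06·log₂(0.6410) = -0.0385
  (1,β): 0.08·log₂(0.9768) = -0.0027
  (1,γ): 0.25·log₂(1.1655) = 0.0552
  (2,α): 0.03·log₂(0.5208) = -0.0282
  (2,β): 0.08·log₂(1.5873) = 0.0533
  (2,γ): 0.13·log₂(0.9848) = -0.0029
  (3,α): 0.15·log₂(1.6892) = 0.1134
  (3,β): 0.05·log₂(0.6435) = -0.0318
  (3,γ): 0.17·log₂(0.8354) = -0.0441
Sum = 0.074 bits.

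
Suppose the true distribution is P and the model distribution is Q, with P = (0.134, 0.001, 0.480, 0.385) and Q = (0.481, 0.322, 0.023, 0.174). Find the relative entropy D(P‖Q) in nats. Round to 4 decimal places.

1.5871 nats

D(P‖Q) = Σ p·ln(p/q).
  0.134·ln(0.134/0.481) = -0.17126
  0.001·ln(0.001/0.322) = -0.00577
  0.480·ln(0.480/0.023) = 1.45838
  0.385·ln(0.385/0.174) = 0.30576
D(P‖Q) = 1.5871 nats.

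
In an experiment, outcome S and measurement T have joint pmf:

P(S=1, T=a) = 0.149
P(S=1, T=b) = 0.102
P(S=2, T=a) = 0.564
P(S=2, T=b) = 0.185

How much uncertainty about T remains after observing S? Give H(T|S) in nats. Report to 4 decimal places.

Chain rule: H(T|S) = H(S,T) − H(S).
Marginals: p(S) = (0.2510, 0.7490), p(T) = (0.7130, 0.2870).
H(S,T) = 1.1517 nats; H(S) = 0.5634 nats.
H(T|S) = 1.1517 − 0.5634 = 0.5883 nats.

0.5883 nats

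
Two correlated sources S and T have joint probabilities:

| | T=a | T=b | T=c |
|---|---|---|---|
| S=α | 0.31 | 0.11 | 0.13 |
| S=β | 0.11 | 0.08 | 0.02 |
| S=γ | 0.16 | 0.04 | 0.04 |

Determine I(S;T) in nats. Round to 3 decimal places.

Marginals: p(S) = (0.5500, 0.2100, 0.2400), p(T) = (0.5800, 0.2300, 0.1900).
I(S;T) = Σ p(x,y)·ln[p(x,y)/(p(x)p(y))].
  (α,a): 0.31·ln(0.9718) = -0.0089
  (α,b): 0.11·ln(0.8696) = -0.0154
  (α,c): 0.13·ln(1.2440) = 0.0284
  (β,a): 0.11·ln(0.9031) = -0.0112
  (β,b): 0.08·ln(1.6563) = 0.0404
  (β,c): 0.02·ln(0.5013) = -0.0138
  (γ,a): 0.16·ln(1.1494) = 0.0223
  (γ,b): 0.04·ln(0.7246) = -0.0129
  (γ,c): 0.04·ln(0.8772) = -0.0052
Sum = 0.024 nats.

0.024 nats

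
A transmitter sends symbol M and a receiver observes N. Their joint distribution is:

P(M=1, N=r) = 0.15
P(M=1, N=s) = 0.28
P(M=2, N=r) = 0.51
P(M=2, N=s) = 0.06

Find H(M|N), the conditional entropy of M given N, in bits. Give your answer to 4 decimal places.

Chain rule: H(M|N) = H(M,N) − H(N).
Marginals: p(M) = (0.4300, 0.5700), p(N) = (0.6600, 0.3400).
H(M,N) = 1.6637 bits; H(N) = 0.9248 bits.
H(M|N) = 1.6637 − 0.9248 = 0.7389 bits.

0.7389 bits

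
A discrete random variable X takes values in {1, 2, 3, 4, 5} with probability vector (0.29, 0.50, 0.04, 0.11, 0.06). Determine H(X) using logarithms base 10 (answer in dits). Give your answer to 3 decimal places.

H(X) = −Σ p·log₁₀ p.
  −(0.29)·log₁₀(0.29) = 0.1559
  −(0.50)·log₁₀(0.50) = 0.1505
  −(0.04)·log₁₀(0.04) = 0.0559
  −(0.11)·log₁₀(0.11) = 0.1054
  −(0.06)·log₁₀(0.06) = 0.0733
Sum: 0.1559 + 0.1505 + 0.0559 + 0.1054 + 0.0733 = 0.541 dits.

0.541 dits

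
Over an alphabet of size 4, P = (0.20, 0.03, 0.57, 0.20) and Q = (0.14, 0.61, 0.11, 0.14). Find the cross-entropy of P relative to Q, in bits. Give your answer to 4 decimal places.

2.9711 bits

H(P,Q) = −Σ p·log₂ q.
  −0.20·log₂(0.14) = 0.56730
  −0.03·log₂(0.61) = 0.02139
  −0.57·log₂(0.11) = 1.81512
  −0.20·log₂(0.14) = 0.56730
H(P,Q) = 2.9711 bits.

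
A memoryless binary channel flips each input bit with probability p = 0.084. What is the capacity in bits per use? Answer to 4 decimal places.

0.5839 bits

Binary symmetric channel: C = 1 − h₂(ε) where h₂ is the binary entropy function.
h₂(0.084) = −0.084·log₂0.084 − 0.916·log₂0.916 = 0.4161.
C = 1 − 0.4161 = 0.5839 bits per channel use.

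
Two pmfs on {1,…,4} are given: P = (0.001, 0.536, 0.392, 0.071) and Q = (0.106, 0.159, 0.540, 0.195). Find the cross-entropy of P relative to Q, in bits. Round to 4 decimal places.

1.9411 bits

H(P,Q) = −Σ p·log₂ q.
  −0.001·log₂(0.106) = 0.00324
  −0.536·log₂(0.159) = 1.42196
  −0.392·log₂(0.540) = 0.34848
  −0.071·log₂(0.195) = 0.16745
H(P,Q) = 1.9411 bits.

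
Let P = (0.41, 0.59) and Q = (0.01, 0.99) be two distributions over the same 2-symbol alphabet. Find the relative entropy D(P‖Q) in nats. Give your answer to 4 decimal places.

1.2172 nats

D(P‖Q) = Σ p·ln(p/q).
  0.41·ln(0.41/0.01) = 1.52256
  0.59·ln(0.59/0.99) = -0.30537
D(P‖Q) = 1.2172 nats.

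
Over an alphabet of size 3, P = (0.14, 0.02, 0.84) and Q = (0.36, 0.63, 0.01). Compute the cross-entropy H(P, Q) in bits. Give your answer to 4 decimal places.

5.8005 bits

H(P,Q) = −Σ p·log₂ q.
  −0.14·log₂(0.36) = 0.20635
  −0.02·log₂(0.63) = 0.01333
  −0.84·log₂(0.01) = 5.58084
H(P,Q) = 5.8005 bits.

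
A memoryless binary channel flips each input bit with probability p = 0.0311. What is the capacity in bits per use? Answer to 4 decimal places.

0.8001 bits

Binary symmetric channel: C = 1 − h₂(ε) where h₂ is the binary entropy function.
h₂(0.0311) = −0.0311·log₂0.0311 − 0.9689·log₂0.9689 = 0.1999.
C = 1 − 0.1999 = 0.8001 bits per channel use.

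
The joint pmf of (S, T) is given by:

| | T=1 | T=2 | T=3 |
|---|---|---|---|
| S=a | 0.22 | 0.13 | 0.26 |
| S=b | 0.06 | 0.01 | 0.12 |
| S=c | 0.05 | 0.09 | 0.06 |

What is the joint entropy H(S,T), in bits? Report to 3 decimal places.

2.818 bits

H(S,T) = −Σ p(x,y)·log₂ p(x,y) over all 9 cells.
  cell (a,1): −0.22·log₂0.22 = 0.4806
  cell (a,2): −0.13·log₂0.13 = 0.3826
  cell (a,3): −0.26·log₂0.26 = 0.5053
  cell (b,1): −0.06·log₂0.06 = 0.2435
  cell (b,2): −0.01·log₂0.01 = 0.0664
  cell (b,3): −0.12·log₂0.12 = 0.3671
  cell (c,1): −0.05·log₂0.05 = 0.2161
  cell (c,2): −0.09·log₂0.09 = 0.3127
  cell (c,3): −0.06·log₂0.06 = 0.2435
Sum = 2.818 bits.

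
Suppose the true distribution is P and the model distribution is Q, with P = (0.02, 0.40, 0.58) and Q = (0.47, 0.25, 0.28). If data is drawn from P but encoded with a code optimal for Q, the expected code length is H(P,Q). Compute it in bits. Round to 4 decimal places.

1.8870 bits

H(P,Q) = −Σ p·log₂ q.
  −0.02·log₂(0.47) = 0.02179
  −0.40·log₂(0.25) = 0.80000
  −0.58·log₂(0.28) = 1.06517
H(P,Q) = 1.8870 bits.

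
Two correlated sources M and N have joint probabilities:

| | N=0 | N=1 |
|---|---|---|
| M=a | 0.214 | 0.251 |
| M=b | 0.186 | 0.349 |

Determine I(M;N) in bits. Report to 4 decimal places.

0.0095 bits

Marginals: p(M) = (0.4650, 0.5350), p(N) = (0.4000, 0.6000).
I(M;N) = Σ p(x,y)·log₂[p(x,y)/(p(x)p(y))].
  (a,0): 0.214·log₂(1.1505) = 0.04329
  (a,1): 0.251·log₂(0.8996) = -0.03830
  (b,0): 0.186·log₂(0.8692) = -0.03763
  (b,1): 0.349·log₂(1.0872) = 0.04211
Sum = 0.0095 bits.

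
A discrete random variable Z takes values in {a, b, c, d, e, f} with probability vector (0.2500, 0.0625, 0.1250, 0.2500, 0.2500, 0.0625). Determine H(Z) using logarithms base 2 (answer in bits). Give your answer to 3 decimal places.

2.375 bits

H(Z) = −Σ p·log₂ p.
  −(0.2500)·log₂(0.2500) = 0.5000
  −(0.0625)·log₂(0.0625) = 0.2500
  −(0.1250)·log₂(0.1250) = 0.3750
  −(0.2500)·log₂(0.2500) = 0.5000
  −(0.2500)·log₂(0.2500) = 0.5000
  −(0.0625)·log₂(0.0625) = 0.2500
Sum: 0.5000 + 0.2500 + 0.3750 + 0.5000 + 0.5000 + 0.2500 = 2.375 bits.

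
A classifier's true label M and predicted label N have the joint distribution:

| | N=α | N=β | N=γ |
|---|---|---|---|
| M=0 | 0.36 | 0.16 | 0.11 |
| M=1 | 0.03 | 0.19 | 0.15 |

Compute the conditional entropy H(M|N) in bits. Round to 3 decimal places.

0.756 bits

Marginals: p(M) = (0.6300, 0.3700), p(N) = (0.3900, 0.3500, 0.2600).
H(M|N) = Σ p(N) · H(M|N=·).
  N=α: p=0.3900, H(M|N=α) = 0.3912
  N=β: p=0.3500, H(M|N=β) = 0.9947
  N=γ: p=0.2600, H(M|N=γ) = 0.9829
Weighted sum = 0.756 bits.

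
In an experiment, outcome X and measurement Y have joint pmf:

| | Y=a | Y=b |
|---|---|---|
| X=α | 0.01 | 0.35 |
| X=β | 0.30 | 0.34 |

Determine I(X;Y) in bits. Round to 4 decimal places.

0.1891 bits

Marginals: p(X) = (0.3600, 0.6400), p(Y) = (0.3100, 0.6900).
I(X;Y) = H(X) + H(Y) − H(X,Y).
H(X) = 0.9427, H(Y) = 0.8932, H(X,Y) = 1.6468.
I(X;Y) = 0.9427 + 0.8932 − 1.6468 = 0.1891 bits.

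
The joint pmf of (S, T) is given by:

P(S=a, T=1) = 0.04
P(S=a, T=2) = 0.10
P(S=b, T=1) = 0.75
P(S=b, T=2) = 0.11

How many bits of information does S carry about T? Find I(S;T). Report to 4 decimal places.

Marginals: p(S) = (0.1400, 0.8600), p(T) = (0.7900, 0.2100).
I(S;T) = Σ p(x,y)·log₂[p(x,y)/(p(x)p(y))].
  (a,1): 0.04·log₂(0.3617) = -0.05869
  (a,2): 0.10·log₂(3.4014) = 0.17661
  (b,1): 0.75·log₂(1.1039) = 0.10697
  (b,2): 0.11·log₂(0.6091) = -0.07868
Sum = 0.1462 bits.

0.1462 bits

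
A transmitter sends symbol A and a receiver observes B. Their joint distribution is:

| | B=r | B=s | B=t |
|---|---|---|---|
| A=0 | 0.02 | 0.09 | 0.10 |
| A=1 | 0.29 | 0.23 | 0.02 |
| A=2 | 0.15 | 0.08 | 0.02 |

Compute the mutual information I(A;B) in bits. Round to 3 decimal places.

Marginals: p(A) = (0.2100, 0.5400, 0.2500), p(B) = (0.4600, 0.4000, 0.1400).
I(A;B) = Σ p(x,y)·log₂[p(x,y)/(p(x)p(y))].
  (0,r): 0.02·log₂(0.2070) = -0.0454
  (0,s): 0.09·log₂(1.0714) = 0.0090
  (0,t): 0.10·log₂(3.4014) = 0.1766
  (1,r): 0.29·log₂(1.1675) = 0.0648
  (1,s): 0.23·log₂(1.0648) = 0.0208
  (1,t): 0.02·log₂(0.2646) = -0.0384
  (2,r): 0.15·log₂(1.3043) = 0.0575
  (2,s): 0.08·log₂(0.8000) = -0.0258
  (2,t): 0.02·log₂(0.5714) = -0.0161
Sum = 0.203 bits.

0.203 bits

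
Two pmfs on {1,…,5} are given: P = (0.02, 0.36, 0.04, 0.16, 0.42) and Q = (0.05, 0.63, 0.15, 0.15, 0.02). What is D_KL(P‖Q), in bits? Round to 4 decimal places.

1.4663 bits

D(P‖Q) = Σ p·log₂(p/q).
  0.02·log₂(0.02/0.05) = -0.02644
  0.36·log₂(0.36/0.63) = -0.29065
  0.04·log₂(0.04/0.15) = -0.07628
  0.16·log₂(0.16/0.15) = 0.01490
  0.42·log₂(0.42/0.02) = 1.84477
D(P‖Q) = 1.4663 bits.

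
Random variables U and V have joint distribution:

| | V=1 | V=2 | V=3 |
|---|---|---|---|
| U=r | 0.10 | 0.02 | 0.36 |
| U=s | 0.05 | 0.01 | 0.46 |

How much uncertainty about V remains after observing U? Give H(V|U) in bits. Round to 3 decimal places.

Marginals: p(U) = (0.4800, 0.5200), p(V) = (0.1500, 0.0300, 0.8200).
H(V|U) = Σ p(U) · H(V|U=·).
  U=r: p=0.4800, H(V|U=r) = 0.9738
  U=s: p=0.5200, H(V|U=s) = 0.5909
Weighted sum = 0.775 bits.

0.775 bits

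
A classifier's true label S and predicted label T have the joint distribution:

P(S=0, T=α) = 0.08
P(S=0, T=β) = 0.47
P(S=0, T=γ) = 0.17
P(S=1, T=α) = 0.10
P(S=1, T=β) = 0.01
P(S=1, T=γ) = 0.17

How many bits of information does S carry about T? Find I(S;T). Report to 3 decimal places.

0.267 bits

Marginals: p(S) = (0.7200, 0.2800), p(T) = (0.1800, 0.4800, 0.3400).
I(S;T) = Σ p(x,y)·log₂[p(x,y)/(p(x)p(y))].
  (0,α): 0.08·log₂(0.6173) = -0.0557
  (0,β): 0.47·log₂(1.3600) = 0.2085
  (0,γ): 0.17·log₂(0.6944) = -0.0894
  (1,α): 0.10·log₂(1.9841) = 0.0989
  (1,β): 0.01·log₂(0.0744) = -0.0375
  (1,γ): 0.17·log₂(1.7857) = 0.1422
Sum = 0.267 bits.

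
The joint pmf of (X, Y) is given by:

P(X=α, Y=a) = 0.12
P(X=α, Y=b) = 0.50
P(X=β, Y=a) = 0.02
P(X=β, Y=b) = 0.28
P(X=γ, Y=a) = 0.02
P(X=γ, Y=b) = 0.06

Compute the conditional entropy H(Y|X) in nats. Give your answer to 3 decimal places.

0.423 nats

Marginals: p(X) = (0.6200, 0.3000, 0.0800), p(Y) = (0.1600, 0.8400).
H(Y|X) = Σ p(X) · H(Y|X=·).
  X=α: p=0.6200, H(Y|X=α) = 0.4913
  X=β: p=0.3000, H(Y|X=β) = 0.2449
  X=γ: p=0.0800, H(Y|X=γ) = 0.5623
Weighted sum = 0.423 nats.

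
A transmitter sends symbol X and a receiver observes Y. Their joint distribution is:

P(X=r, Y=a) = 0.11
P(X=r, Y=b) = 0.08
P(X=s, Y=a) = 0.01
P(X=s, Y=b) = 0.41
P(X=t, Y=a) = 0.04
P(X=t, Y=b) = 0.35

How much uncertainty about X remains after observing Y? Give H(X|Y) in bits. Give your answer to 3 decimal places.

1.317 bits

Chain rule: H(X|Y) = H(X,Y) − H(Y).
Marginals: p(X) = (0.1900, 0.4200, 0.3900), p(Y) = (0.1600, 0.8400).
H(X,Y) = 1.9515 bits; H(Y) = 0.6343 bits.
H(X|Y) = 1.9515 − 0.6343 = 1.317 bits.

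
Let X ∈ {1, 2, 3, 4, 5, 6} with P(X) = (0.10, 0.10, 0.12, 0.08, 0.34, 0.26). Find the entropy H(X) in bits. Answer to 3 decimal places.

H(X) = −Σ p·log₂ p.
  −(0.10)·log₂(0.10) = 0.3322
  −(0.10)·log₂(0.10) = 0.3322
  −(0.12)·log₂(0.12) = 0.3671
  −(0.08)·log₂(0.08) = 0.2915
  −(0.34)·log₂(0.34) = 0.5292
  −(0.26)·log₂(0.26) = 0.5053
Sum: 0.3322 + 0.3322 + 0.3671 + 0.2915 + 0.5292 + 0.5053 = 2.357 bits.

2.357 bits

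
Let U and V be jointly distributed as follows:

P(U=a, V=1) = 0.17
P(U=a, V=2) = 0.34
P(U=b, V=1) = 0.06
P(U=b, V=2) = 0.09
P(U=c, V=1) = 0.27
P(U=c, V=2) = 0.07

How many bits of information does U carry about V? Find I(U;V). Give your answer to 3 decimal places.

Marginals: p(U) = (0.5100, 0.1500, 0.3400), p(V) = (0.5000, 0.5000).
I(U;V) = H(U) + H(V) − H(U,V).
H(U) = 1.4351, H(V) = 1.0000, H(U,V) = 2.2985.
I(U;V) = 1.4351 + 1.0000 − 2.2985 = 0.137 bits.

0.137 bits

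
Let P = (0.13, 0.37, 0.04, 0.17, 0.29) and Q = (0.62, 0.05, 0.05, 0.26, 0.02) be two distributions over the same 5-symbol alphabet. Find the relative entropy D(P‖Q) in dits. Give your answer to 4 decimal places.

0.5350 dits

D(P‖Q) = Σ p·log₁₀(p/q).
  0.13·log₁₀(0.13/0.62) = -0.08820
  0.37·log₁₀(0.37/0.05) = 0.32162
  0.04·log₁₀(0.04/0.05) = -0.00388
  0.17·log₁₀(0.17/0.26) = -0.03137
  0.29·log₁₀(0.29/0.02) = 0.33680
D(P‖Q) = 0.5350 dits.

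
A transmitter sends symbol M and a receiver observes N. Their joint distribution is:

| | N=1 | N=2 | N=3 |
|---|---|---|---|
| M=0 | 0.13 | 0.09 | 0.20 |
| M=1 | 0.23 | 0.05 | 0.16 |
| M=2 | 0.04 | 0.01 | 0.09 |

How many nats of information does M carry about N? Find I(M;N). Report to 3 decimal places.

Marginals: p(M) = (0.4200, 0.4400, 0.1400), p(N) = (0.4000, 0.1500, 0.4500).
I(M;N) = Σ p(x,y)·ln[p(x,y)/(p(x)p(y))].
  (0,1): 0.13·ln(0.7738) = -0.0333
  (0,2): 0.09·ln(1.4286) = 0.0321
  (0,3): 0.20·ln(1.0582) = 0.0113
  (1,1): 0.23·ln(1.3068) = 0.0615
  (1,2): 0.05·ln(0.7576) = -0.0139
  (1,3): 0.16·ln(0.8081) = -0.0341
  (2,1): 0.04·ln(0.7143) = -0.0135
  (2,2): 0.01·ln(0.4762) = -0.0074
  (2,3): 0.09·ln(1.4286) = 0.0321
Sum = 0.035 nats.

0.035 nats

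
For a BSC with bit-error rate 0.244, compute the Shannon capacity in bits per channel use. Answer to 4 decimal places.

0.1984 bits

Binary symmetric channel: C = 1 − h₂(ε) where h₂ is the binary entropy function.
h₂(0.244) = −0.244·log₂0.244 − 0.756·log₂0.756 = 0.8016.
C = 1 − 0.8016 = 0.1984 bits per channel use.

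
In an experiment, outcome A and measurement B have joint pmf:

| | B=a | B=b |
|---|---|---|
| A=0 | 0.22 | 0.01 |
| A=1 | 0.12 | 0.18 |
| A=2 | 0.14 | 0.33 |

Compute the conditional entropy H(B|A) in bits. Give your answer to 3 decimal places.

0.764 bits

Marginals: p(A) = (0.2300, 0.3000, 0.4700), p(B) = (0.4800, 0.5200).
H(B|A) = Σ p(A) · H(B|A=·).
  A=0: p=0.2300, H(B|A=0) = 0.2580
  A=1: p=0.3000, H(B|A=1) = 0.9710
  A=2: p=0.4700, H(B|A=2) = 0.8787
Weighted sum = 0.764 bits.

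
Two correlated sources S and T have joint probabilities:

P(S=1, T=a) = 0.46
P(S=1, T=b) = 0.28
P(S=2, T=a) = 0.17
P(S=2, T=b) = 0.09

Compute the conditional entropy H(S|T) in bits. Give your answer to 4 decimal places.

Chain rule: H(S|T) = H(S,T) − H(T).
Marginals: p(S) = (0.7400, 0.2600), p(T) = (0.6300, 0.3700).
H(S,T) = 1.7768 bits; H(T) = 0.9507 bits.
H(S|T) = 1.7768 − 0.9507 = 0.8261 bits.

0.8261 bits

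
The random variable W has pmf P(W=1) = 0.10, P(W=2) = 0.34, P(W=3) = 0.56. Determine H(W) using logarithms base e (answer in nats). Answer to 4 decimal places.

0.9218 nats

H(W) = −Σ p·ln p.
  −(0.10)·ln(0.10) = 0.23026
  −(0.34)·ln(0.34) = 0.36680
  −(0.56)·ln(0.56) = 0.32470
Sum: 0.23026 + 0.36680 + 0.32470 = 0.9218 nats.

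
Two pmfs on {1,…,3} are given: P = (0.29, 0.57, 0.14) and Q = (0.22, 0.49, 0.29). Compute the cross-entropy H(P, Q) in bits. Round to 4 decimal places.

H(P,Q) = −Σ p·log₂ q.
  −0.29·log₂(0.22) = 0.63348
  −0.57·log₂(0.49) = 0.58661
  −0.14·log₂(0.29) = 0.25002
H(P,Q) = 1.4701 bits.

1.4701 bits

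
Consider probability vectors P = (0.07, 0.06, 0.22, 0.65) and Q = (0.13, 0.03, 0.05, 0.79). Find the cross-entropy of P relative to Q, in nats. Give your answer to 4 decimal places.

1.1655 nats

H(P,Q) = −Σ p·ln q.
  −0.07·ln(0.13) = 0.14282
  −0.06·ln(0.03) = 0.21039
  −0.22·ln(0.05) = 0.65906
  −0.65·ln(0.79) = 0.15322
H(P,Q) = 1.1655 nats.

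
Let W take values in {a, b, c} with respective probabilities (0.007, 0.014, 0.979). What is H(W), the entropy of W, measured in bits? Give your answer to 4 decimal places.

0.1663 bits

H(W) = −Σ p·log₂ p.
  −(0.007)·log₂(0.007) = 0.05011
  −(0.014)·log₂(0.014) = 0.08622
  −(0.979)·log₂(0.979) = 0.02998
Sum: 0.05011 + 0.08622 + 0.02998 = 0.1663 bits.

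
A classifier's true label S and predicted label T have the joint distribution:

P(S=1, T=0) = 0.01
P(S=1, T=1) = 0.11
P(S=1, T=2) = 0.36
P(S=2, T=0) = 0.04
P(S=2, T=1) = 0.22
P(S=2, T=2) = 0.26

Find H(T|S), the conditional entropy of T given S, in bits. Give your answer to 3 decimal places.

1.120 bits

Marginals: p(S) = (0.4800, 0.5200), p(T) = (0.0500, 0.3300, 0.6200).
H(T|S) = Σ p(S) · H(T|S=·).
  S=1: p=0.4800, H(T|S=1) = 0.9147
  S=2: p=0.5200, H(T|S=2) = 1.3097
Weighted sum = 1.120 bits.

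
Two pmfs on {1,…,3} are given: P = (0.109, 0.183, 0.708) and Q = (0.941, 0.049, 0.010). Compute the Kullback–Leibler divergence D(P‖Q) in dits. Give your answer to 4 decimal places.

D(P‖Q) = Σ p·log₁₀(p/q).
  0.109·log₁₀(0.109/0.941) = -0.10204
  0.183·log₁₀(0.183/0.049) = 0.10472
  0.708·log₁₀(0.708/0.010) = 1.30982
D(P‖Q) = 1.3125 dits.

1.3125 dits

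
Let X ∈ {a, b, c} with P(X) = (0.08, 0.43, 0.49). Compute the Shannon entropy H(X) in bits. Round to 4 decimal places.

1.3194 bits

H(X) = −Σ p·log₂ p.
  −(0.08)·log₂(0.08) = 0.29151
  −(0.43)·log₂(0.43) = 0.52356
  −(0.49)·log₂(0.49) = 0.50428
Sum: 0.29151 + 0.52356 + 0.50428 = 1.3194 bits.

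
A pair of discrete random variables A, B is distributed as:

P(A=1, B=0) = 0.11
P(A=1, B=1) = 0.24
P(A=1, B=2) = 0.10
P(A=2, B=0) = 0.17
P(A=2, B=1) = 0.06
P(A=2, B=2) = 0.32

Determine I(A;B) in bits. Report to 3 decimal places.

Marginals: p(A) = (0.4500, 0.5500), p(B) = (0.2800, 0.3000, 0.4200).
I(A;B) = Σ p(x,y)·log₂[p(x,y)/(p(x)p(y))].
  (1,0): 0.11·log₂(0.8730) = -0.0216
  (1,1): 0.24·log₂(1.7778) = 0.1992
  (1,2): 0.10·log₂(0.5291) = -0.0918
  (2,0): 0.17·log₂(1.1039) = 0.0242
  (2,1): 0.06·log₂(0.3636) = -0.0876
  (2,2): 0.32·log₂(1.3853) = 0.1505
Sum = 0.173 bits.

0.173 bits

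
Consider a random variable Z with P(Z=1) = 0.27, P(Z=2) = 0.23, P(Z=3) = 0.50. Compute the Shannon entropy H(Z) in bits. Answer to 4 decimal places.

1.4977 bits

H(Z) = −Σ p·log₂ p.
  −(0.27)·log₂(0.27) = 0.51002
  −(0.23)·log₂(0.23) = 0.48767
  −(0.50)·log₂(0.50) = 0.50000
Sum: 0.51002 + 0.48767 + 0.50000 = 1.4977 bits.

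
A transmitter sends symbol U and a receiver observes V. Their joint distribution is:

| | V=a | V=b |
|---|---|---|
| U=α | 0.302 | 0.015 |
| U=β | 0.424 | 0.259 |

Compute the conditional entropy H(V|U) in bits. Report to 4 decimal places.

Marginals: p(U) = (0.3170, 0.6830), p(V) = (0.7260, 0.2740).
H(V|U) = Σ p(U) · H(V|U=·).
  U=α: p=0.3170, H(V|U=α) = 0.2749
  U=β: p=0.6830, H(V|U=β) = 0.9575
Weighted sum = 0.7411 bits.

0.7411 bits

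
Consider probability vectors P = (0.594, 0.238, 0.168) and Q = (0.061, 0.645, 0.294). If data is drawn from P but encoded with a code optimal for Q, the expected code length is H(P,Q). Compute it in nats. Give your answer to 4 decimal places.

H(P,Q) = −Σ p·ln q.
  −0.594·ln(0.061) = 1.66135
  −0.238·ln(0.645) = 0.10436
  −0.168·ln(0.294) = 0.20566
H(P,Q) = 1.9714 nats.

1.9714 nats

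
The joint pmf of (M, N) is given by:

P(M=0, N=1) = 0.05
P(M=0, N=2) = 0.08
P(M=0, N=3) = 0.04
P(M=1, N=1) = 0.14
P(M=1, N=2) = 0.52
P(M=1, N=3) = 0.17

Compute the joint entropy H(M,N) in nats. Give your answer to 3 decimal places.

1.397 nats

H(M,N) = −Σ p(x,y)·ln p(x,y) over all 6 cells.
  cell (0,1): −0.05·ln0.05 = 0.1498
  cell (0,2): −0.08·ln0.08 = 0.2021
  cell (0,3): −0.04·ln0.04 = 0.1288
  cell (1,1): −0.14·ln0.14 = 0.2753
  cell (1,2): −0.52·ln0.52 = 0.3400
  cell (1,3): −0.17·ln0.17 = 0.3012
Sum = 1.397 nats.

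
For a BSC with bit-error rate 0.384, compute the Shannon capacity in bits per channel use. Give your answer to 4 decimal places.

0.0392 bits

Binary symmetric channel: C = 1 − h₂(ε) where h₂ is the binary entropy function.
h₂(0.384) = −0.384·log₂0.384 − 0.616·log₂0.616 = 0.9608.
C = 1 − 0.9608 = 0.0392 bits per channel use.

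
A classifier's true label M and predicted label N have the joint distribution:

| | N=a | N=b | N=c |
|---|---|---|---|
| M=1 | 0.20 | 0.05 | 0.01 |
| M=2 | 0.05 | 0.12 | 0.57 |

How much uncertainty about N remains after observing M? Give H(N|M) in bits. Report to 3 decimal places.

0.966 bits

Marginals: p(M) = (0.2600, 0.7400), p(N) = (0.2500, 0.1700, 0.5800).
H(N|M) = Σ p(M) · H(N|M=·).
  M=1: p=0.2600, H(N|M=1) = 0.9294
  M=2: p=0.7400, H(N|M=2) = 0.9783
Weighted sum = 0.966 bits.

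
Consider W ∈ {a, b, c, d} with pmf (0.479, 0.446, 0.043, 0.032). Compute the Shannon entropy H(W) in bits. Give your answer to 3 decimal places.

1.382 bits

H(W) = −Σ p·log₂ p.
  −(0.479)·log₂(0.479) = 0.5087
  −(0.446)·log₂(0.446) = 0.5195
  −(0.043)·log₂(0.043) = 0.1952
  −(0.032)·log₂(0.032) = 0.1589
Sum: 0.5087 + 0.5195 + 0.1952 + 0.1589 = 1.382 bits.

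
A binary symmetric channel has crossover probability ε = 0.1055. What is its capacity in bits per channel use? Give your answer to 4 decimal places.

0.5138 bits

Binary symmetric channel: C = 1 − h₂(ε) where h₂ is the binary entropy function.
h₂(0.1055) = −0.1055·log₂0.1055 − 0.8945·log₂0.8945 = 0.4862.
C = 1 − 0.4862 = 0.5138 bits per channel use.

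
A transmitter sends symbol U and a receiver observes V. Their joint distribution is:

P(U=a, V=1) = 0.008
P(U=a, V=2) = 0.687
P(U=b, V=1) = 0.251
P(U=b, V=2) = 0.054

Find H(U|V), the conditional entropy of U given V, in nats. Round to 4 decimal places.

Marginals: p(U) = (0.6950, 0.3050), p(V) = (0.2590, 0.7410).
H(U|V) = Σ p(V) · H(U|V=·).
  V=1: p=0.2590, H(U|V=1) = 0.1378
  V=2: p=0.7410, H(U|V=2) = 0.2610
Weighted sum = 0.2291 nats.

0.2291 nats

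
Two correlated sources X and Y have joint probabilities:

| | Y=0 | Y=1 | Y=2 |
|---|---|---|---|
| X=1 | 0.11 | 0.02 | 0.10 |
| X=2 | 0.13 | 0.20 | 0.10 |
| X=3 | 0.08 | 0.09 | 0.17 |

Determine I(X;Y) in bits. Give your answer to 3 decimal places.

0.108 bits

Marginals: p(X) = (0.2300, 0.4300, 0.3400), p(Y) = (0.3200, 0.3100, 0.3700).
I(X;Y) = H(X) + H(Y) − H(X,Y).
H(X) = 1.5404, H(Y) = 1.5806, H(X,Y) = 3.0133.
I(X;Y) = 1.5404 + 1.5806 − 3.0133 = 0.108 bits.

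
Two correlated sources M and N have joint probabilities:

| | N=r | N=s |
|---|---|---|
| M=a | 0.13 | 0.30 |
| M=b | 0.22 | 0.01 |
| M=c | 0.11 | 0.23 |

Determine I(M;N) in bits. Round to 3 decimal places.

Marginals: p(M) = (0.4300, 0.2300, 0.3400), p(N) = (0.4600, 0.5400).
I(M;N) = Σ p(x,y)·log₂[p(x,y)/(p(x)p(y))].
  (a,r): 0.13·log₂(0.6572) = -0.0787
  (a,s): 0.30·log₂(1.2920) = 0.1109
  (b,r): 0.22·log₂(2.0794) = 0.2324
  (b,s): 0.01·log₂(0.0805) = -0.0363
  (c,r): 0.11·log₂(0.7033) = -0.0559
  (c,s): 0.23·log₂(1.2527) = 0.0748
Sum = 0.247 bits.

0.247 bits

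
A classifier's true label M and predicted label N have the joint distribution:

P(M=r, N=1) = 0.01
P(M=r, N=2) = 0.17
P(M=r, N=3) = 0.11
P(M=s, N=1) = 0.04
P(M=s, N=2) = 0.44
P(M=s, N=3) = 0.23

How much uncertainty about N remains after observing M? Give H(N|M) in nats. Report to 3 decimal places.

Chain rule: H(N|M) = H(M,N) − H(M).
Marginals: p(M) = (0.2900, 0.7100), p(N) = (0.0500, 0.6100, 0.3400).
H(M,N) = 1.4181 nats; H(M) = 0.6022 nats.
H(N|M) = 1.4181 − 0.6022 = 0.816 nats.

0.816 nats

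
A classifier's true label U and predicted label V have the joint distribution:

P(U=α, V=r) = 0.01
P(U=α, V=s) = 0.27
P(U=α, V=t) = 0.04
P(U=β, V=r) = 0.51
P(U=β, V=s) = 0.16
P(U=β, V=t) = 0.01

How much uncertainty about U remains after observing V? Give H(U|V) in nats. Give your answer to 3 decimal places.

Chain rule: H(U|V) = H(U,V) − H(V).
Marginals: p(U) = (0.3200, 0.6800), p(V) = (0.5200, 0.4300, 0.0500).
H(U,V) = 1.2110 nats; H(V) = 0.8527 nats.
H(U|V) = 1.2110 − 0.8527 = 0.358 nats.

0.358 nats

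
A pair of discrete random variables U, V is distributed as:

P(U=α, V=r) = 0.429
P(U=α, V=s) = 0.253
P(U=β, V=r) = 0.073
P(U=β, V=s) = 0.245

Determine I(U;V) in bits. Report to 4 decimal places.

Marginals: p(U) = (0.6820, 0.3180), p(V) = (0.5020, 0.4980).
I(U;V) = H(U) + H(V) − H(U,V).
H(U) = 0.9022, H(V) = 1.0000, H(U,V) = 1.7982.
I(U;V) = 0.9022 + 1.0000 − 1.7982 = 0.1040 bits.

0.1040 bits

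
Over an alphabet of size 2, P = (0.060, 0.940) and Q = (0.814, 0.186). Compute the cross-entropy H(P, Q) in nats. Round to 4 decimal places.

H(P,Q) = −Σ p·ln q.
  −0.060·ln(0.814) = 0.01235
  −0.940·ln(0.186) = 1.58109
H(P,Q) = 1.5934 nats.

1.5934 nats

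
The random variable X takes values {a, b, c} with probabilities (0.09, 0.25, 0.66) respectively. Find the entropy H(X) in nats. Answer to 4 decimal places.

0.8375 nats

H(X) = −Σ p·ln p.
  −(0.09)·ln(0.09) = 0.21672
  −(0.25)·ln(0.25) = 0.34657
  −(0.66)·ln(0.66) = 0.27424
Sum: 0.21672 + 0.34657 + 0.27424 = 0.8375 nats.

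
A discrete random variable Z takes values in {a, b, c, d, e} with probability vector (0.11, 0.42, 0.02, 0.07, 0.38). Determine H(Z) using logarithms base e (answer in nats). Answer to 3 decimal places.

1.239 nats

H(Z) = −Σ p·ln p.
  −(0.11)·ln(0.11) = 0.2428
  −(0.42)·ln(0.42) = 0.3644
  −(0.02)·ln(0.02) = 0.0782
  −(0.07)·ln(0.07) = 0.1861
  −(0.38)·ln(0.38) = 0.3677
Sum: 0.2428 + 0.3644 + 0.0782 + 0.1861 + 0.3677 = 1.239 nats.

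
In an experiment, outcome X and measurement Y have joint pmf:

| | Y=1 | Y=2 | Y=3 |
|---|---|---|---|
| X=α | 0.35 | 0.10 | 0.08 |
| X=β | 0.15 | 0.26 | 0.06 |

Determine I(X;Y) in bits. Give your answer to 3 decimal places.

0.112 bits

Marginals: p(X) = (0.5300, 0.4700), p(Y) = (0.5000, 0.3600, 0.1400).
I(X;Y) = H(X) + H(Y) − H(X,Y).
H(X) = 0.9974, H(Y) = 1.4277, H(X,Y) = 2.3132.
I(X;Y) = 0.9974 + 1.4277 − 2.3132 = 0.112 bits.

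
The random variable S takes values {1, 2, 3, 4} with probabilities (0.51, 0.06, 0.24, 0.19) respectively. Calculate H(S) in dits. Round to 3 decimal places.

0.508 dits

H(S) = −Σ p·log₁₀ p.
  −(0.51)·log₁₀(0.51) = 0.1491
  −(0.06)·log₁₀(0.06) = 0.0733
  −(0.24)·log₁₀(0.24) = 0.1487
  −(0.19)·log₁₀(0.19) = 0.1370
Sum: 0.1491 + 0.0733 + 0.1487 + 0.1370 = 0.508 dits.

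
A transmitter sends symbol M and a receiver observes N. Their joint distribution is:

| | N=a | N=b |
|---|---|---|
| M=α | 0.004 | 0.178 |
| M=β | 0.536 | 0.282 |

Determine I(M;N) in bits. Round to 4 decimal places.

0.2075 bits

Marginals: p(M) = (0.1820, 0.8180), p(N) = (0.5400, 0.4600).
I(M;N) = Σ p(x,y)·log₂[p(x,y)/(p(x)p(y))].
  (α,a): 0.004·log₂(0.0407) = -0.01848
  (α,b): 0.178·log₂(2.1261) = 0.19371
  (β,a): 0.536·log₂(1.2134) = 0.14960
  (β,b): 0.282·log₂(0.7494) = -0.11734
Sum = 0.2075 bits.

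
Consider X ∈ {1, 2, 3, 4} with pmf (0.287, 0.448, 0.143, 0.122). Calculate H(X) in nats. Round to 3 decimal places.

1.253 nats

H(X) = −Σ p·ln p.
  −(0.287)·ln(0.287) = 0.3583
  −(0.448)·ln(0.448) = 0.3597
  −(0.143)·ln(0.143) = 0.2781
  −(0.122)·ln(0.122) = 0.2567
Sum: 0.3583 + 0.3597 + 0.2781 + 0.2567 = 1.253 nats.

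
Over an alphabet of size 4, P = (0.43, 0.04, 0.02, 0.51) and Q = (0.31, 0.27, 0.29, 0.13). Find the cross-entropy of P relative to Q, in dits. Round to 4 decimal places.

0.7041 dits

H(P,Q) = −Σ p·log₁₀ q.
  −0.43·log₁₀(0.31) = 0.21871
  −0.04·log₁₀(0.27) = 0.02275
  −0.02·log₁₀(0.29) = 0.01075
  −0.51·log₁₀(0.13) = 0.45189
H(P,Q) = 0.7041 dits.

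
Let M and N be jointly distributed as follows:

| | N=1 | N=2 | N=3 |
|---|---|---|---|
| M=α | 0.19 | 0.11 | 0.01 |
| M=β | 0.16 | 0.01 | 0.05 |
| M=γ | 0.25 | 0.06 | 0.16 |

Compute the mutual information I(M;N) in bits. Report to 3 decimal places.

0.140 bits

Marginals: p(M) = (0.3100, 0.2200, 0.4700), p(N) = (0.6000, 0.1800, 0.2200).
I(M;N) = H(M) + H(N) − H(M,N).
H(M) = 1.5163, H(N) = 1.3681, H(M,N) = 2.7441.
I(M;N) = 1.5163 + 1.3681 − 2.7441 = 0.140 bits.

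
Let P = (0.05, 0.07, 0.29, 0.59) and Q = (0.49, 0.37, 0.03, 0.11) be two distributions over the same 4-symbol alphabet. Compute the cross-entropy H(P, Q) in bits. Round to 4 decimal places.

H(P,Q) = −Σ p·log₂ q.
  −0.05·log₂(0.49) = 0.05146
  −0.07·log₂(0.37) = 0.10041
  −0.29·log₂(0.03) = 1.46708
  −0.59·log₂(0.11) = 1.87881
H(P,Q) = 3.4978 bits.

3.4978 bits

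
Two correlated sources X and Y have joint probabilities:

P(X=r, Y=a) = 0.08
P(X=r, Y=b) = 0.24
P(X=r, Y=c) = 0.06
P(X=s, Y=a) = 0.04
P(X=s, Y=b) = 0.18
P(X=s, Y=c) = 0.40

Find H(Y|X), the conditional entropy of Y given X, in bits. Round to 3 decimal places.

1.231 bits

Chain rule: H(Y|X) = H(X,Y) − H(X).
Marginals: p(X) = (0.3800, 0.6200), p(Y) = (0.1200, 0.4200, 0.4600).
H(X,Y) = 2.1890 bits; H(X) = 0.9580 bits.
H(Y|X) = 2.1890 − 0.9580 = 1.231 bits.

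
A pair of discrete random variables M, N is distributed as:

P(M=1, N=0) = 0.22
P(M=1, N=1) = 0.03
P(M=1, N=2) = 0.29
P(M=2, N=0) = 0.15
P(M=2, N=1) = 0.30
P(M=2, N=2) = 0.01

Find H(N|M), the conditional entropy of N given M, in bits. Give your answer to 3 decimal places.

1.153 bits

Chain rule: H(N|M) = H(M,N) − H(M).
Marginals: p(M) = (0.5400, 0.4600), p(N) = (0.3700, 0.3300, 0.3000).
H(M,N) = 2.1483 bits; H(M) = 0.9954 bits.
H(N|M) = 2.1483 − 0.9954 = 1.153 bits.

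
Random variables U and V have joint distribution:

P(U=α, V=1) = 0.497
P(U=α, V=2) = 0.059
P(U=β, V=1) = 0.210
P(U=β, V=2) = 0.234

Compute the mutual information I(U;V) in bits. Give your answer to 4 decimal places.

0.1581 bits

Marginals: p(U) = (0.5560, 0.4440), p(V) = (0.7070, 0.2930).
I(U;V) = Σ p(x,y)·log₂[p(x,y)/(p(x)p(y))].
  (α,1): 0.497·log₂(1.2643) = 0.16817
  (α,2): 0.059·log₂(0.3622) = -0.08645
  (β,1): 0.210·log₂(0.6690) = -0.12179
  (β,2): 0.234·log₂(1.7987) = 0.19819
Sum = 0.1581 bits.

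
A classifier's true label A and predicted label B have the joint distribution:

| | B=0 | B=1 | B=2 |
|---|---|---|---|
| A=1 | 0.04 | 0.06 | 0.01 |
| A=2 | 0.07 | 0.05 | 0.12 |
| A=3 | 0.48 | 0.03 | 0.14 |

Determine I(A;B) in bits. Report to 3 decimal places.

0.200 bits

Marginals: p(A) = (0.1100, 0.2400, 0.6500), p(B) = (0.5900, 0.1400, 0.2700).
I(A;B) = Σ p(x,y)·log₂[p(x,y)/(p(x)p(y))].
  (1,0): 0.04·log₂(0.6163) = -0.0279
  (1,1): 0.06·log₂(3.8961) = 0.1177
  (1,2): 0.01·log₂(0.3367) = -0.0157
  (2,0): 0.07·log₂(0.4944) = -0.0711
  (2,1): 0.05·log₂(1.4881) = 0.0287
  (2,2): 0.12·log₂(1.8519) = 0.1067
  (3,0): 0.48·log₂(1.2516) = 0.1554
  (3,1): 0.03·log₂(0.3297) = -0.0480
  (3,2): 0.14·log₂(0.7977) = -0.0456
Sum = 0.200 bits.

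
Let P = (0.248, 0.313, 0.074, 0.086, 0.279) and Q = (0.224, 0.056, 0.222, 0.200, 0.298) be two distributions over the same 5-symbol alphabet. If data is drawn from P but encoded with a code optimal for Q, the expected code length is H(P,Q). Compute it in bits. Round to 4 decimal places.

2.6846 bits

H(P,Q) = −Σ p·log₂ q.
  −0.248·log₂(0.224) = 0.53529
  −0.313·log₂(0.056) = 1.30159
  −0.074·log₂(0.222) = 0.16068
  −0.086·log₂(0.200) = 0.19969
  −0.279·log₂(0.298) = 0.48731
H(P,Q) = 2.6846 bits.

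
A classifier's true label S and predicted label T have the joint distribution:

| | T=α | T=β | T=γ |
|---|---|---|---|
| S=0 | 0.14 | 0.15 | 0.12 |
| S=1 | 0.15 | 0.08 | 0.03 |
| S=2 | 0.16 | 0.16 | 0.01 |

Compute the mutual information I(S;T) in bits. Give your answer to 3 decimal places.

0.091 bits

Marginals: p(S) = (0.4100, 0.2600, 0.3300), p(T) = (0.4500, 0.3900, 0.1600).
I(S;T) = Σ p(x,y)·log₂[p(x,y)/(p(x)p(y))].
  (0,α): 0.14·log₂(0.7588) = -0.0557
  (0,β): 0.15·log₂(0.9381) = -0.0138
  (0,γ): 0.12·log₂(1.8293) = 0.1046
  (1,α): 0.15·log₂(1.2821) = 0.0538
  (1,β): 0.08·log₂(0.7890) = -0.0274
  (1,γ): 0.03·log₂(0.7212) = -0.0141
  (2,α): 0.16·log₂(1.0774) = 0.0172
  (2,β): 0.16·log₂(1.2432) = 0.0502
  (2,γ): 0.01·log₂(0.1894) = -0.0240
Sum = 0.091 bits.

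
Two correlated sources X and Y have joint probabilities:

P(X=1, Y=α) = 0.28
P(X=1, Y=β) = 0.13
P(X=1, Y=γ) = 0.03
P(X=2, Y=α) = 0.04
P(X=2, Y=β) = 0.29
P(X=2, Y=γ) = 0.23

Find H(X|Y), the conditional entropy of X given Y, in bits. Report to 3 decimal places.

0.683 bits

Marginals: p(X) = (0.4400, 0.5600), p(Y) = (0.3200, 0.4200, 0.2600).
H(X|Y) = Σ p(Y) · H(X|Y=·).
  Y=α: p=0.3200, H(X|Y=α) = 0.5436
  Y=β: p=0.4200, H(X|Y=β) = 0.8926
  Y=γ: p=0.2600, H(X|Y=γ) = 0.5159
Weighted sum = 0.683 bits.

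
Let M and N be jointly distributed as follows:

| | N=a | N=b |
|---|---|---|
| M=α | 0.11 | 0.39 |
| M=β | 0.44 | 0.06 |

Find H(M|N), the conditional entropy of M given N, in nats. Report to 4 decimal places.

Marginals: p(M) = (0.5000, 0.5000), p(N) = (0.5500, 0.4500).
H(M|N) = Σ p(N) · H(M|N=·).
  N=a: p=0.5500, H(M|N=a) = 0.5004
  N=b: p=0.4500, H(M|N=b) = 0.3927
Weighted sum = 0.4519 nats.

0.4519 nats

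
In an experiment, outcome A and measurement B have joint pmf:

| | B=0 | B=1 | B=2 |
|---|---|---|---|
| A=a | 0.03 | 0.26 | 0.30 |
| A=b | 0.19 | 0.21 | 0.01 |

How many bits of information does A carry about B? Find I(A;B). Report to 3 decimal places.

0.320 bits

Marginals: p(A) = (0.5900, 0.4100), p(B) = (0.2200, 0.4700, 0.3100).
I(A;B) = Σ p(x,y)·log₂[p(x,y)/(p(x)p(y))].
  (a,0): 0.03·log₂(0.2311) = -0.0634
  (a,1): 0.26·log₂(0.9376) = -0.0242
  (a,2): 0.30·log₂(1.6402) = 0.2142
  (b,0): 0.19·log₂(2.1064) = 0.2042
  (b,1): 0.21·log₂(1.0898) = 0.0260
  (b,2): 0.01·log₂(0.0787) = -0.0367
Sum = 0.320 bits.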